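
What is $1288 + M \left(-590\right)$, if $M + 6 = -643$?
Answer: $384198$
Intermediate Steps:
$M = -649$ ($M = -6 - 643 = -649$)
$1288 + M \left(-590\right) = 1288 - -382910 = 1288 + 382910 = 384198$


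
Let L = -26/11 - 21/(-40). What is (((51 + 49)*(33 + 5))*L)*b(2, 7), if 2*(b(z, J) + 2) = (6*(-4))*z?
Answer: 1998230/11 ≈ 1.8166e+5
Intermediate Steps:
b(z, J) = -2 - 12*z (b(z, J) = -2 + ((6*(-4))*z)/2 = -2 + (-24*z)/2 = -2 - 12*z)
L = -809/440 (L = -26*1/11 - 21*(-1/40) = -26/11 + 21/40 = -809/440 ≈ -1.8386)
(((51 + 49)*(33 + 5))*L)*b(2, 7) = (((51 + 49)*(33 + 5))*(-809/440))*(-2 - 12*2) = ((100*38)*(-809/440))*(-2 - 24) = (3800*(-809/440))*(-26) = -76855/11*(-26) = 1998230/11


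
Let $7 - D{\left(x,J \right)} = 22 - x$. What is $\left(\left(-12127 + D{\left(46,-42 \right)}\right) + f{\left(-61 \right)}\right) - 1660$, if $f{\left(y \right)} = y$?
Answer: $-13817$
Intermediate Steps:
$D{\left(x,J \right)} = -15 + x$ ($D{\left(x,J \right)} = 7 - \left(22 - x\right) = 7 + \left(-22 + x\right) = -15 + x$)
$\left(\left(-12127 + D{\left(46,-42 \right)}\right) + f{\left(-61 \right)}\right) - 1660 = \left(\left(-12127 + \left(-15 + 46\right)\right) - 61\right) - 1660 = \left(\left(-12127 + 31\right) - 61\right) - 1660 = \left(-12096 - 61\right) - 1660 = -12157 - 1660 = -13817$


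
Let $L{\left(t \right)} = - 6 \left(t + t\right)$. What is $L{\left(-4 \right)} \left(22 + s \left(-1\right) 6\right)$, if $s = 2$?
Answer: $480$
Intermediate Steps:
$L{\left(t \right)} = - 12 t$ ($L{\left(t \right)} = - 6 \cdot 2 t = - 12 t$)
$L{\left(-4 \right)} \left(22 + s \left(-1\right) 6\right) = \left(-12\right) \left(-4\right) \left(22 + 2 \left(-1\right) 6\right) = 48 \left(22 - 12\right) = 48 \cdot 10 = 480$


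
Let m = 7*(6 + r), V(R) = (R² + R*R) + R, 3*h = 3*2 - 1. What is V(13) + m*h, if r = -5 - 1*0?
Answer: 1088/3 ≈ 362.67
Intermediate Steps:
h = 5/3 (h = (3*2 - 1)/3 = (6 - 1)/3 = (⅓)*5 = 5/3 ≈ 1.6667)
r = -5 (r = -5 + 0 = -5)
V(R) = R + 2*R² (V(R) = (R² + R²) + R = 2*R² + R = R + 2*R²)
m = 7 (m = 7*(6 - 5) = 7*1 = 7)
V(13) + m*h = 13*(1 + 2*13) + 7*(5/3) = 13*(1 + 26) + 35/3 = 13*27 + 35/3 = 351 + 35/3 = 1088/3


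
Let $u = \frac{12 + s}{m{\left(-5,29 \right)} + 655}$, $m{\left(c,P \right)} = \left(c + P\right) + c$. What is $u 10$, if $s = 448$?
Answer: $\frac{2300}{337} \approx 6.8249$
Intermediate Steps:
$m{\left(c,P \right)} = P + 2 c$ ($m{\left(c,P \right)} = \left(P + c\right) + c = P + 2 c$)
$u = \frac{230}{337}$ ($u = \frac{12 + 448}{\left(29 + 2 \left(-5\right)\right) + 655} = \frac{460}{\left(29 - 10\right) + 655} = \frac{460}{19 + 655} = \frac{460}{674} = 460 \cdot \frac{1}{674} = \frac{230}{337} \approx 0.68249$)
$u 10 = \frac{230}{337} \cdot 10 = \frac{2300}{337}$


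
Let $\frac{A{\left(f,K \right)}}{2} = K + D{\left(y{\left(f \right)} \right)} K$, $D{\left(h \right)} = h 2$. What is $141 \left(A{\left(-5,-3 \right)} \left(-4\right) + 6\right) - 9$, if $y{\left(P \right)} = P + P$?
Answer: $-63459$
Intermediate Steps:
$y{\left(P \right)} = 2 P$
$D{\left(h \right)} = 2 h$
$A{\left(f,K \right)} = 2 K + 8 K f$ ($A{\left(f,K \right)} = 2 \left(K + 2 \cdot 2 f K\right) = 2 \left(K + 4 f K\right) = 2 \left(K + 4 K f\right) = 2 K + 8 K f$)
$141 \left(A{\left(-5,-3 \right)} \left(-4\right) + 6\right) - 9 = 141 \left(2 \left(-3\right) \left(1 + 4 \left(-5\right)\right) \left(-4\right) + 6\right) - 9 = 141 \left(2 \left(-3\right) \left(1 - 20\right) \left(-4\right) + 6\right) - 9 = 141 \left(2 \left(-3\right) \left(-19\right) \left(-4\right) + 6\right) - 9 = 141 \left(114 \left(-4\right) + 6\right) - 9 = 141 \left(-456 + 6\right) - 9 = 141 \left(-450\right) - 9 = -63450 - 9 = -63459$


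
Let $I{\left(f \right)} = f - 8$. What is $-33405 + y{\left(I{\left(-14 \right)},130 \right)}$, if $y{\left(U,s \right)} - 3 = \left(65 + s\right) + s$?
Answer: $-33077$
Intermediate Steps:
$I{\left(f \right)} = -8 + f$ ($I{\left(f \right)} = f - 8 = -8 + f$)
$y{\left(U,s \right)} = 68 + 2 s$ ($y{\left(U,s \right)} = 3 + \left(\left(65 + s\right) + s\right) = 3 + \left(65 + 2 s\right) = 68 + 2 s$)
$-33405 + y{\left(I{\left(-14 \right)},130 \right)} = -33405 + \left(68 + 2 \cdot 130\right) = -33405 + \left(68 + 260\right) = -33405 + 328 = -33077$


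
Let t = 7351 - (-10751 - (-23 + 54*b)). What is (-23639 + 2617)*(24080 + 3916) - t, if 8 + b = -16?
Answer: -588548695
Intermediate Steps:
b = -24 (b = -8 - 16 = -24)
t = 16783 (t = 7351 - (-10751 - (-23 + 54*(-24))) = 7351 - (-10751 - (-23 - 1296)) = 7351 - (-10751 - 1*(-1319)) = 7351 - (-10751 + 1319) = 7351 - 1*(-9432) = 7351 + 9432 = 16783)
(-23639 + 2617)*(24080 + 3916) - t = (-23639 + 2617)*(24080 + 3916) - 1*16783 = -21022*27996 - 16783 = -588531912 - 16783 = -588548695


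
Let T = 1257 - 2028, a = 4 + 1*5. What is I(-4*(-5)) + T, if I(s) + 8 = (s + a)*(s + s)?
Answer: 381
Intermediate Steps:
a = 9 (a = 4 + 5 = 9)
T = -771
I(s) = -8 + 2*s*(9 + s) (I(s) = -8 + (s + 9)*(s + s) = -8 + (9 + s)*(2*s) = -8 + 2*s*(9 + s))
I(-4*(-5)) + T = (-8 + 2*(-4*(-5))² + 18*(-4*(-5))) - 771 = (-8 + 2*20² + 18*20) - 771 = (-8 + 2*400 + 360) - 771 = (-8 + 800 + 360) - 771 = 1152 - 771 = 381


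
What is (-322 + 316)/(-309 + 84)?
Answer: 2/75 ≈ 0.026667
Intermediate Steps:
(-322 + 316)/(-309 + 84) = -6/(-225) = -6*(-1/225) = 2/75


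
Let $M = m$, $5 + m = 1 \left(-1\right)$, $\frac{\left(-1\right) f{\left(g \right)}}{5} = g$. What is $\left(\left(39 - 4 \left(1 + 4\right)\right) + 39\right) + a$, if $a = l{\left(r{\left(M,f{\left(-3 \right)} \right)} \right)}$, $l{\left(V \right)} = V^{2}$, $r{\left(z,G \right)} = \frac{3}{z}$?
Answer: $\frac{233}{4} \approx 58.25$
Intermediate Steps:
$f{\left(g \right)} = - 5 g$
$m = -6$ ($m = -5 + 1 \left(-1\right) = -5 - 1 = -6$)
$M = -6$
$a = \frac{1}{4}$ ($a = \left(\frac{3}{-6}\right)^{2} = \left(3 \left(- \frac{1}{6}\right)\right)^{2} = \left(- \frac{1}{2}\right)^{2} = \frac{1}{4} \approx 0.25$)
$\left(\left(39 - 4 \left(1 + 4\right)\right) + 39\right) + a = \left(\left(39 - 4 \left(1 + 4\right)\right) + 39\right) + \frac{1}{4} = \left(\left(39 - 4 \cdot 5\right) + 39\right) + \frac{1}{4} = \left(\left(39 - 20\right) + 39\right) + \frac{1}{4} = \left(19 + 39\right) + \frac{1}{4} = 58 + \frac{1}{4} = \frac{233}{4}$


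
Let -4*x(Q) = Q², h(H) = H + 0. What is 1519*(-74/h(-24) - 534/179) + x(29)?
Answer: -31258/537 ≈ -58.209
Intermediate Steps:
h(H) = H
x(Q) = -Q²/4
1519*(-74/h(-24) - 534/179) + x(29) = 1519*(-74/(-24) - 534/179) - ¼*29² = 1519*(-74*(-1/24) - 534*1/179) - ¼*841 = 1519*(37/12 - 534/179) - 841/4 = 1519*(215/2148) - 841/4 = 326585/2148 - 841/4 = -31258/537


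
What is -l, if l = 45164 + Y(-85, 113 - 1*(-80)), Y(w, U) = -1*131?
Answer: -45033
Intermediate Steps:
Y(w, U) = -131
l = 45033 (l = 45164 - 131 = 45033)
-l = -1*45033 = -45033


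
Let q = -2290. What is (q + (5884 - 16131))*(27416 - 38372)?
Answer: 137355372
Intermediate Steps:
(q + (5884 - 16131))*(27416 - 38372) = (-2290 + (5884 - 16131))*(27416 - 38372) = (-2290 - 10247)*(-10956) = -12537*(-10956) = 137355372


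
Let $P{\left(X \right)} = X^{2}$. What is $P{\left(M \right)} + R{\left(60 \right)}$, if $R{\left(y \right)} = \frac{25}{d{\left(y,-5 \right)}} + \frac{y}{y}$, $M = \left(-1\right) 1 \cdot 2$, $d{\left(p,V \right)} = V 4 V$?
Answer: $\frac{21}{4} \approx 5.25$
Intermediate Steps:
$d{\left(p,V \right)} = 4 V^{2}$ ($d{\left(p,V \right)} = 4 V V = 4 V^{2}$)
$M = -2$ ($M = \left(-1\right) 2 = -2$)
$R{\left(y \right)} = \frac{5}{4}$ ($R{\left(y \right)} = \frac{25}{4 \left(-5\right)^{2}} + \frac{y}{y} = \frac{25}{4 \cdot 25} + 1 = \frac{25}{100} + 1 = 25 \cdot \frac{1}{100} + 1 = \frac{1}{4} + 1 = \frac{5}{4}$)
$P{\left(M \right)} + R{\left(60 \right)} = \left(-2\right)^{2} + \frac{5}{4} = 4 + \frac{5}{4} = \frac{21}{4}$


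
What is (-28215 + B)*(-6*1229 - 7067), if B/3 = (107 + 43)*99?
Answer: -235893735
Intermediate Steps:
B = 44550 (B = 3*((107 + 43)*99) = 3*(150*99) = 3*14850 = 44550)
(-28215 + B)*(-6*1229 - 7067) = (-28215 + 44550)*(-6*1229 - 7067) = 16335*(-7374 - 7067) = 16335*(-14441) = -235893735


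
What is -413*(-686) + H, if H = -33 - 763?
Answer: 282522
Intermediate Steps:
H = -796
-413*(-686) + H = -413*(-686) - 796 = 283318 - 796 = 282522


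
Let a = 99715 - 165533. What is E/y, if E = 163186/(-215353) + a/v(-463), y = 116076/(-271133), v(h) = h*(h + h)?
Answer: 223653207176313/105071556516932 ≈ 2.1286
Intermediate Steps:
v(h) = 2*h**2 (v(h) = h*(2*h) = 2*h**2)
y = -6828/15949 (y = 116076*(-1/271133) = -6828/15949 ≈ -0.42811)
a = -65818
E = -42069071511/46165007257 (E = 163186/(-215353) - 65818/(2*(-463)**2) = 163186*(-1/215353) - 65818/(2*214369) = -163186/215353 - 65818/428738 = -163186/215353 - 65818*1/428738 = -163186/215353 - 32909/214369 = -42069071511/46165007257 ≈ -0.91128)
E/y = -42069071511/(46165007257*(-6828/15949)) = -42069071511/46165007257*(-15949/6828) = 223653207176313/105071556516932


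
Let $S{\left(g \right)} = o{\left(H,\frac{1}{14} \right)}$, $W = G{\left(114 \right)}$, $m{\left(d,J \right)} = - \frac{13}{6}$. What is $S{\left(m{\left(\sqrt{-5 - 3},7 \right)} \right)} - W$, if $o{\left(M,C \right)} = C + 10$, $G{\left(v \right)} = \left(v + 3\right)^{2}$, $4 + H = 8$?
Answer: $- \frac{191505}{14} \approx -13679.0$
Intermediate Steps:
$H = 4$ ($H = -4 + 8 = 4$)
$G{\left(v \right)} = \left(3 + v\right)^{2}$
$o{\left(M,C \right)} = 10 + C$
$m{\left(d,J \right)} = - \frac{13}{6}$ ($m{\left(d,J \right)} = \left(-13\right) \frac{1}{6} = - \frac{13}{6}$)
$W = 13689$ ($W = \left(3 + 114\right)^{2} = 117^{2} = 13689$)
$S{\left(g \right)} = \frac{141}{14}$ ($S{\left(g \right)} = 10 + \frac{1}{14} = \frac{141}{14}$)
$S{\left(m{\left(\sqrt{-5 - 3},7 \right)} \right)} - W = \frac{141}{14} - 13689 = - \frac{191505}{14}$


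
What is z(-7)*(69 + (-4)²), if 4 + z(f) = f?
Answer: -935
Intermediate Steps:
z(f) = -4 + f
z(-7)*(69 + (-4)²) = (-4 - 7)*(69 + (-4)²) = -11*(69 + 16) = -11*85 = -935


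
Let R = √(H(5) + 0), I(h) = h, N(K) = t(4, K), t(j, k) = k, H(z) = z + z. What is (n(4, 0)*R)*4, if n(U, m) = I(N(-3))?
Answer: -12*√10 ≈ -37.947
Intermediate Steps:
H(z) = 2*z
N(K) = K
n(U, m) = -3
R = √10 (R = √(2*5 + 0) = √(10 + 0) = √10 ≈ 3.1623)
(n(4, 0)*R)*4 = -3*√10*4 = -12*√10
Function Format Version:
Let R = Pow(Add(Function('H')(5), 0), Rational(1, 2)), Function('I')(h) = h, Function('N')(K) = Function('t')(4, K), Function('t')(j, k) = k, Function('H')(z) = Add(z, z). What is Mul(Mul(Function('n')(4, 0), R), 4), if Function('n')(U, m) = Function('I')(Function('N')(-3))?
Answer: Mul(-12, Pow(10, Rational(1, 2))) ≈ -37.947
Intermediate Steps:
Function('H')(z) = Mul(2, z)
Function('N')(K) = K
Function('n')(U, m) = -3
R = Pow(10, Rational(1, 2)) (R = Pow(Add(Mul(2, 5), 0), Rational(1, 2)) = Pow(Add(10, 0), Rational(1, 2)) = Pow(10, Rational(1, 2)) ≈ 3.1623)
Mul(Mul(Function('n')(4, 0), R), 4) = Mul(Mul(-3, Pow(10, Rational(1, 2))), 4) = Mul(-12, Pow(10, Rational(1, 2)))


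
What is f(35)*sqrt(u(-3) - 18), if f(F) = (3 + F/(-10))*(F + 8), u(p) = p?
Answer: -43*I*sqrt(21)/2 ≈ -98.525*I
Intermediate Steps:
f(F) = (3 - F/10)*(8 + F) (f(F) = (3 + F*(-1/10))*(8 + F) = (3 - F/10)*(8 + F))
f(35)*sqrt(u(-3) - 18) = (24 - 1/10*35**2 + (11/5)*35)*sqrt(-3 - 18) = (24 - 1/10*1225 + 77)*sqrt(-21) = (24 - 245/2 + 77)*(I*sqrt(21)) = -43*I*sqrt(21)/2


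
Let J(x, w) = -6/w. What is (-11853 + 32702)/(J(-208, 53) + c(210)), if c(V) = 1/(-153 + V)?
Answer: -62984829/289 ≈ -2.1794e+5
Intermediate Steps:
(-11853 + 32702)/(J(-208, 53) + c(210)) = (-11853 + 32702)/(-6/53 + 1/(-153 + 210)) = 20849/(-6*1/53 + 1/57) = 20849/(-6/53 + 1/57) = 20849/(-289/3021) = 20849*(-3021/289) = -62984829/289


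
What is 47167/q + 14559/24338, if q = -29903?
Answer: -712592669/727779214 ≈ -0.97913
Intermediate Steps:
47167/q + 14559/24338 = 47167/(-29903) + 14559/24338 = 47167*(-1/29903) + 14559*(1/24338) = -47167/29903 + 14559/24338 = -712592669/727779214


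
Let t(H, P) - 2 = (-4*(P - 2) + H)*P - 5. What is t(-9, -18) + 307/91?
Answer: -116264/91 ≈ -1277.6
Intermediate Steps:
t(H, P) = -3 + P*(8 + H - 4*P) (t(H, P) = 2 + ((-4*(P - 2) + H)*P - 5) = 2 + ((-4*(-2 + P) + H)*P - 5) = 2 + (((8 - 4*P) + H)*P - 5) = 2 + ((8 + H - 4*P)*P - 5) = 2 + (P*(8 + H - 4*P) - 5) = 2 + (-5 + P*(8 + H - 4*P)) = -3 + P*(8 + H - 4*P))
t(-9, -18) + 307/91 = (-3 - 4*(-18)**2 + 8*(-18) - 9*(-18)) + 307/91 = (-3 - 4*324 - 144 + 162) + 307*(1/91) = (-3 - 1296 - 144 + 162) + 307/91 = -1281 + 307/91 = -116264/91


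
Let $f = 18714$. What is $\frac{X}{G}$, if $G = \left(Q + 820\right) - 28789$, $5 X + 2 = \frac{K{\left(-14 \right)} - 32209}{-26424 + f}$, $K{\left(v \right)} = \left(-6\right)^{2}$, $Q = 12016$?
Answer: $- \frac{16753}{614988150} \approx -2.7241 \cdot 10^{-5}$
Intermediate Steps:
$K{\left(v \right)} = 36$
$X = \frac{16753}{38550}$ ($X = - \frac{2}{5} + \frac{\left(36 - 32209\right) \frac{1}{-26424 + 18714}}{5} = - \frac{2}{5} + \frac{\left(-32173\right) \frac{1}{-7710}}{5} = - \frac{2}{5} + \frac{\left(-32173\right) \left(- \frac{1}{7710}\right)}{5} = - \frac{2}{5} + \frac{1}{5} \cdot \frac{32173}{7710} = - \frac{2}{5} + \frac{32173}{38550} = \frac{16753}{38550} \approx 0.43458$)
$G = -15953$ ($G = \left(12016 + 820\right) - 28789 = 12836 - 28789 = -15953$)
$\frac{X}{G} = \frac{16753}{38550 \left(-15953\right)} = \frac{16753}{38550} \left(- \frac{1}{15953}\right) = - \frac{16753}{614988150}$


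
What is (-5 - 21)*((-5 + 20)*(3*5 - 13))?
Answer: -780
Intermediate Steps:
(-5 - 21)*((-5 + 20)*(3*5 - 13)) = -390*(15 - 13) = -390*2 = -26*30 = -780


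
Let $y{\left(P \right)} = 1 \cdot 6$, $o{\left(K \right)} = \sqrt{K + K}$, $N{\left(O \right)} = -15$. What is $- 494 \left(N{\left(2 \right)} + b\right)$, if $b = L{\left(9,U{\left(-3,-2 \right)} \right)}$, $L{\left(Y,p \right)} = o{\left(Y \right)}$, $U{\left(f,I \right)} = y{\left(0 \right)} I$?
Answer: $7410 - 1482 \sqrt{2} \approx 5314.1$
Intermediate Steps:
$o{\left(K \right)} = \sqrt{2} \sqrt{K}$ ($o{\left(K \right)} = \sqrt{2 K} = \sqrt{2} \sqrt{K}$)
$y{\left(P \right)} = 6$
$U{\left(f,I \right)} = 6 I$
$L{\left(Y,p \right)} = \sqrt{2} \sqrt{Y}$
$b = 3 \sqrt{2}$ ($b = \sqrt{2} \sqrt{9} = \sqrt{2} \cdot 3 = 3 \sqrt{2} \approx 4.2426$)
$- 494 \left(N{\left(2 \right)} + b\right) = - 494 \left(-15 + 3 \sqrt{2}\right) = 7410 - 1482 \sqrt{2}$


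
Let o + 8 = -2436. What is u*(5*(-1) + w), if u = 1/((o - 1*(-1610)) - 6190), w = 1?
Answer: 1/1756 ≈ 0.00056948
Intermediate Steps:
o = -2444 (o = -8 - 2436 = -2444)
u = -1/7024 (u = 1/((-2444 - 1*(-1610)) - 6190) = 1/((-2444 + 1610) - 6190) = 1/(-834 - 6190) = 1/(-7024) = -1/7024 ≈ -0.00014237)
u*(5*(-1) + w) = -(5*(-1) + 1)/7024 = -(-5 + 1)/7024 = -1/7024*(-4) = 1/1756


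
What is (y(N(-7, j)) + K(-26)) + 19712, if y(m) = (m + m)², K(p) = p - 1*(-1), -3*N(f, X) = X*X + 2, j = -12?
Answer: 262447/9 ≈ 29161.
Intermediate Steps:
N(f, X) = -⅔ - X²/3 (N(f, X) = -(X*X + 2)/3 = -(X² + 2)/3 = -(2 + X²)/3 = -⅔ - X²/3)
K(p) = 1 + p (K(p) = p + 1 = 1 + p)
y(m) = 4*m² (y(m) = (2*m)² = 4*m²)
(y(N(-7, j)) + K(-26)) + 19712 = (4*(-⅔ - ⅓*(-12)²)² + (1 - 26)) + 19712 = (4*(-⅔ - ⅓*144)² - 25) + 19712 = (4*(-⅔ - 48)² - 25) + 19712 = (4*(-146/3)² - 25) + 19712 = (4*(21316/9) - 25) + 19712 = (85264/9 - 25) + 19712 = 85039/9 + 19712 = 262447/9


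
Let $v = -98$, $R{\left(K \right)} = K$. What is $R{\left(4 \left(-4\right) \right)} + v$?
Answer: $-114$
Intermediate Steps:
$R{\left(4 \left(-4\right) \right)} + v = 4 \left(-4\right) - 98 = -16 - 98 = -114$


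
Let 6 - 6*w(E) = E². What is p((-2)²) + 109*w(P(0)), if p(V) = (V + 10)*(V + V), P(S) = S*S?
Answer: 221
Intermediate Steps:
P(S) = S²
w(E) = 1 - E²/6
p(V) = 2*V*(10 + V) (p(V) = (10 + V)*(2*V) = 2*V*(10 + V))
p((-2)²) + 109*w(P(0)) = 2*(-2)²*(10 + (-2)²) + 109*(1 - (0²)²/6) = 2*4*(10 + 4) + 109*(1 - ⅙*0²) = 2*4*14 + 109*(1 - ⅙*0) = 112 + 109*(1 + 0) = 112 + 109*1 = 112 + 109 = 221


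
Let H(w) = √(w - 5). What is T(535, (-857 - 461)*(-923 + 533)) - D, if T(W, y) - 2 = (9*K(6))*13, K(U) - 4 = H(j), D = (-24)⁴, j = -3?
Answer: -331306 + 234*I*√2 ≈ -3.3131e+5 + 330.93*I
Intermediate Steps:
H(w) = √(-5 + w)
D = 331776
K(U) = 4 + 2*I*√2 (K(U) = 4 + √(-5 - 3) = 4 + √(-8) = 4 + 2*I*√2)
T(W, y) = 470 + 234*I*√2 (T(W, y) = 2 + (9*(4 + 2*I*√2))*13 = 2 + (36 + 18*I*√2)*13 = 2 + (468 + 234*I*√2) = 470 + 234*I*√2)
T(535, (-857 - 461)*(-923 + 533)) - D = (470 + 234*I*√2) - 1*331776 = (470 + 234*I*√2) - 331776 = -331306 + 234*I*√2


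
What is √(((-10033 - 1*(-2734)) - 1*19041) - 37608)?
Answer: 146*I*√3 ≈ 252.88*I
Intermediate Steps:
√(((-10033 - 1*(-2734)) - 1*19041) - 37608) = √(((-10033 + 2734) - 19041) - 37608) = √((-7299 - 19041) - 37608) = √(-26340 - 37608) = √(-63948) = 146*I*√3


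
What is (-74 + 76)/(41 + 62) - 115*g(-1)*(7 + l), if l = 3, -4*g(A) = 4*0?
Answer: 2/103 ≈ 0.019417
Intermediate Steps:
g(A) = 0 (g(A) = -0 = -1/4*0 = 0)
(-74 + 76)/(41 + 62) - 115*g(-1)*(7 + l) = (-74 + 76)/(41 + 62) - 0*(7 + 3) = 2/103 - 0*10 = 2*(1/103) - 115*0 = 2/103 + 0 = 2/103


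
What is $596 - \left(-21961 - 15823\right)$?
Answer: $38380$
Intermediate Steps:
$596 - \left(-21961 - 15823\right) = 596 - -37784 = 596 + 37784 = 38380$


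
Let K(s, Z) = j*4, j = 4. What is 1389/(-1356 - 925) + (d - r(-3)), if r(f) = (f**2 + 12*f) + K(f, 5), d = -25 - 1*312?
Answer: -744995/2281 ≈ -326.61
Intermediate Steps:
d = -337 (d = -25 - 312 = -337)
K(s, Z) = 16 (K(s, Z) = 4*4 = 16)
r(f) = 16 + f**2 + 12*f (r(f) = (f**2 + 12*f) + 16 = 16 + f**2 + 12*f)
1389/(-1356 - 925) + (d - r(-3)) = 1389/(-1356 - 925) + (-337 - (16 + (-3)**2 + 12*(-3))) = 1389/(-2281) + (-337 - (16 + 9 - 36)) = -1/2281*1389 + (-337 - 1*(-11)) = -1389/2281 + (-337 + 11) = -1389/2281 - 326 = -744995/2281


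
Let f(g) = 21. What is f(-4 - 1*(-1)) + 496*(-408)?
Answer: -202347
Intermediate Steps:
f(-4 - 1*(-1)) + 496*(-408) = 21 + 496*(-408) = 21 - 202368 = -202347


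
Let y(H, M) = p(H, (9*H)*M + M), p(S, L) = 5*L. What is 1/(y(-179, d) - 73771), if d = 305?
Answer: -1/2529021 ≈ -3.9541e-7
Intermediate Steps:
y(H, M) = 5*M + 45*H*M (y(H, M) = 5*((9*H)*M + M) = 5*(9*H*M + M) = 5*(M + 9*H*M) = 5*M + 45*H*M)
1/(y(-179, d) - 73771) = 1/(5*305*(1 + 9*(-179)) - 73771) = 1/(5*305*(1 - 1611) - 73771) = 1/(5*305*(-1610) - 73771) = 1/(-2455250 - 73771) = 1/(-2529021) = -1/2529021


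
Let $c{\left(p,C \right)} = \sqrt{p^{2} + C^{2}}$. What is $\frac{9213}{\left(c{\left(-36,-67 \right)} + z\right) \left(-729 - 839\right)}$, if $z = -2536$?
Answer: $\frac{973507}{419800052} + \frac{3071 \sqrt{5785}}{3358400416} \approx 0.0023885$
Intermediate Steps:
$c{\left(p,C \right)} = \sqrt{C^{2} + p^{2}}$
$\frac{9213}{\left(c{\left(-36,-67 \right)} + z\right) \left(-729 - 839\right)} = \frac{9213}{\left(\sqrt{\left(-67\right)^{2} + \left(-36\right)^{2}} - 2536\right) \left(-729 - 839\right)} = \frac{9213}{\left(\sqrt{4489 + 1296} - 2536\right) \left(-1568\right)} = \frac{9213}{\left(\sqrt{5785} - 2536\right) \left(-1568\right)} = \frac{9213}{\left(-2536 + \sqrt{5785}\right) \left(-1568\right)} = \frac{9213}{3976448 - 1568 \sqrt{5785}}$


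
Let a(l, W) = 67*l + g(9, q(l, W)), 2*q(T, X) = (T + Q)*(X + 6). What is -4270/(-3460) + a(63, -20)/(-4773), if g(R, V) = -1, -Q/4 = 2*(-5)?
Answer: 577951/1651458 ≈ 0.34996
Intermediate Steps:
Q = 40 (Q = -8*(-5) = -4*(-10) = 40)
q(T, X) = (6 + X)*(40 + T)/2 (q(T, X) = ((T + 40)*(X + 6))/2 = ((40 + T)*(6 + X))/2 = ((6 + X)*(40 + T))/2 = (6 + X)*(40 + T)/2)
a(l, W) = -1 + 67*l (a(l, W) = 67*l - 1 = -1 + 67*l)
-4270/(-3460) + a(63, -20)/(-4773) = -4270/(-3460) + (-1 + 67*63)/(-4773) = -4270*(-1/3460) + (-1 + 4221)*(-1/4773) = 427/346 + 4220*(-1/4773) = 427/346 - 4220/4773 = 577951/1651458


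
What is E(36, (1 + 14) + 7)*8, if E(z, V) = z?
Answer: 288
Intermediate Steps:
E(36, (1 + 14) + 7)*8 = 36*8 = 288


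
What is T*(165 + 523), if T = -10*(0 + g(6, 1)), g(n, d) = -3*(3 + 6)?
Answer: 185760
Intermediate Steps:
g(n, d) = -27 (g(n, d) = -3*9 = -27)
T = 270 (T = -10*(0 - 27) = -10*(-27) = 270)
T*(165 + 523) = 270*(165 + 523) = 270*688 = 185760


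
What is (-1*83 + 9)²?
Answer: 5476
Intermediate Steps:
(-1*83 + 9)² = (-83 + 9)² = (-74)² = 5476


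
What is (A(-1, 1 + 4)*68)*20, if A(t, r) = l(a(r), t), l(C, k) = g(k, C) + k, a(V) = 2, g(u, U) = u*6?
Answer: -9520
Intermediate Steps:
g(u, U) = 6*u
l(C, k) = 7*k (l(C, k) = 6*k + k = 7*k)
A(t, r) = 7*t
(A(-1, 1 + 4)*68)*20 = ((7*(-1))*68)*20 = -7*68*20 = -476*20 = -9520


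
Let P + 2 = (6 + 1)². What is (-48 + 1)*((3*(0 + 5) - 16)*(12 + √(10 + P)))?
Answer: 564 + 47*√57 ≈ 918.84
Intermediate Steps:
P = 47 (P = -2 + (6 + 1)² = -2 + 7² = -2 + 49 = 47)
(-48 + 1)*((3*(0 + 5) - 16)*(12 + √(10 + P))) = (-48 + 1)*((3*(0 + 5) - 16)*(12 + √(10 + 47))) = -47*(3*5 - 16)*(12 + √57) = -47*(15 - 16)*(12 + √57) = -(-47)*(12 + √57) = -47*(-12 - √57) = 564 + 47*√57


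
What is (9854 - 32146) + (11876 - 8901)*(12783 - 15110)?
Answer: -6945117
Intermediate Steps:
(9854 - 32146) + (11876 - 8901)*(12783 - 15110) = -22292 + 2975*(-2327) = -22292 - 6922825 = -6945117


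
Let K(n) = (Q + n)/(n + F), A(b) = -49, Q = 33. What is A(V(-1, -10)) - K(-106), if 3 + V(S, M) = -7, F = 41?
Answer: -3258/65 ≈ -50.123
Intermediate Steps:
V(S, M) = -10 (V(S, M) = -3 - 7 = -10)
K(n) = (33 + n)/(41 + n) (K(n) = (33 + n)/(n + 41) = (33 + n)/(41 + n))
A(V(-1, -10)) - K(-106) = -49 - (33 - 106)/(41 - 106) = -49 - (-73)/(-65) = -49 - (-1)*(-73)/65 = -49 - 1*73/65 = -49 - 73/65 = -3258/65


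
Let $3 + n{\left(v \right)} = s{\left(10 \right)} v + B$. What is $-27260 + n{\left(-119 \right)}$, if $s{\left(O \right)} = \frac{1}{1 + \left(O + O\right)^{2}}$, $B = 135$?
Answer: $- \frac{10878447}{401} \approx -27128.0$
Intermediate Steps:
$s{\left(O \right)} = \frac{1}{1 + 4 O^{2}}$ ($s{\left(O \right)} = \frac{1}{1 + \left(2 O\right)^{2}} = \frac{1}{1 + 4 O^{2}}$)
$n{\left(v \right)} = 132 + \frac{v}{401}$ ($n{\left(v \right)} = -3 + \left(\frac{v}{1 + 4 \cdot 10^{2}} + 135\right) = -3 + \left(\frac{v}{1 + 4 \cdot 100} + 135\right) = -3 + \left(\frac{v}{1 + 400} + 135\right) = -3 + \left(\frac{v}{401} + 135\right) = -3 + \left(135 + \frac{v}{401}\right) = 132 + \frac{v}{401}$)
$-27260 + n{\left(-119 \right)} = -27260 + \left(132 + \frac{1}{401} \left(-119\right)\right) = -27260 + \left(132 - \frac{119}{401}\right) = -27260 + \frac{52813}{401} = - \frac{10878447}{401}$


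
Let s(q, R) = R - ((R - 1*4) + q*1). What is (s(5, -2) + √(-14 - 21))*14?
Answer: -14 + 14*I*√35 ≈ -14.0 + 82.825*I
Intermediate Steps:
s(q, R) = 4 - q (s(q, R) = R - ((R - 4) + q) = R - ((-4 + R) + q) = R - (-4 + R + q) = R + (4 - R - q) = 4 - q)
(s(5, -2) + √(-14 - 21))*14 = ((4 - 1*5) + √(-14 - 21))*14 = ((4 - 5) + √(-35))*14 = (-1 + I*√35)*14 = -14 + 14*I*√35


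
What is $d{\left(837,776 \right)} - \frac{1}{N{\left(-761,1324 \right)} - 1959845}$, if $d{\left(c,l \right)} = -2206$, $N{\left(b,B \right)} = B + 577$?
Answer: $- \frac{4319224463}{1957944} \approx -2206.0$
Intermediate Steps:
$N{\left(b,B \right)} = 577 + B$
$d{\left(837,776 \right)} - \frac{1}{N{\left(-761,1324 \right)} - 1959845} = -2206 - \frac{1}{\left(577 + 1324\right) - 1959845} = -2206 - \frac{1}{1901 - 1959845} = -2206 - \frac{1}{-1957944} = -2206 - - \frac{1}{1957944} = -2206 + \frac{1}{1957944} = - \frac{4319224463}{1957944}$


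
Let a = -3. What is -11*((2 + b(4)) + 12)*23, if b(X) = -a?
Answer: -4301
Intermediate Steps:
b(X) = 3 (b(X) = -1*(-3) = 3)
-11*((2 + b(4)) + 12)*23 = -11*((2 + 3) + 12)*23 = -11*(5 + 12)*23 = -11*17*23 = -187*23 = -4301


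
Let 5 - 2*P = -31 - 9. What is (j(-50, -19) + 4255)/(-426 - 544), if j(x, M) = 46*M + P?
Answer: -6807/1940 ≈ -3.5088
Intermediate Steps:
P = 45/2 (P = 5/2 - (-31 - 9)/2 = 5/2 - ½*(-40) = 5/2 + 20 = 45/2 ≈ 22.500)
j(x, M) = 45/2 + 46*M (j(x, M) = 46*M + 45/2 = 45/2 + 46*M)
(j(-50, -19) + 4255)/(-426 - 544) = ((45/2 + 46*(-19)) + 4255)/(-426 - 544) = ((45/2 - 874) + 4255)/(-970) = (-1703/2 + 4255)*(-1/970) = (6807/2)*(-1/970) = -6807/1940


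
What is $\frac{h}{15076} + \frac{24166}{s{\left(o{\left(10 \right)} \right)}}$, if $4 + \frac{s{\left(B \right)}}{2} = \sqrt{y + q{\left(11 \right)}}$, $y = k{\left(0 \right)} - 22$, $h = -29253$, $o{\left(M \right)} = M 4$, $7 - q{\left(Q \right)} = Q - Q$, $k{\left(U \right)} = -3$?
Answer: $- \frac{364823917}{256292} - \frac{36249 i \sqrt{2}}{34} \approx -1423.5 - 1507.8 i$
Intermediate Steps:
$q{\left(Q \right)} = 7$ ($q{\left(Q \right)} = 7 - \left(Q - Q\right) = 7 - 0 = 7 + 0 = 7$)
$o{\left(M \right)} = 4 M$
$y = -25$ ($y = -3 - 22 = -25$)
$s{\left(B \right)} = -8 + 6 i \sqrt{2}$ ($s{\left(B \right)} = -8 + 2 \sqrt{-25 + 7} = -8 + 2 \sqrt{-18} = -8 + 2 \cdot 3 i \sqrt{2} = -8 + 6 i \sqrt{2}$)
$\frac{h}{15076} + \frac{24166}{s{\left(o{\left(10 \right)} \right)}} = - \frac{29253}{15076} + \frac{24166}{-8 + 6 i \sqrt{2}}$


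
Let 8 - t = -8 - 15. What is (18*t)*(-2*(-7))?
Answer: 7812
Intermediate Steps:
t = 31 (t = 8 - (-8 - 15) = 8 - 1*(-23) = 8 + 23 = 31)
(18*t)*(-2*(-7)) = (18*31)*(-2*(-7)) = 558*14 = 7812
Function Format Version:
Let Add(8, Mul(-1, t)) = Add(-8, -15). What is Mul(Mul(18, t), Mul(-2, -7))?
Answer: 7812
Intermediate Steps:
t = 31 (t = Add(8, Mul(-1, Add(-8, -15))) = Add(8, Mul(-1, -23)) = Add(8, 23) = 31)
Mul(Mul(18, t), Mul(-2, -7)) = Mul(Mul(18, 31), Mul(-2, -7)) = Mul(558, 14) = 7812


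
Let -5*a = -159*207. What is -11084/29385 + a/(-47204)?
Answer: -716638837/1387089540 ≈ -0.51665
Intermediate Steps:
a = 32913/5 (a = -(-159)*207/5 = -1/5*(-32913) = 32913/5 ≈ 6582.6)
-11084/29385 + a/(-47204) = -11084/29385 + (32913/5)/(-47204) = -11084*1/29385 + (32913/5)*(-1/47204) = -11084/29385 - 32913/236020 = -716638837/1387089540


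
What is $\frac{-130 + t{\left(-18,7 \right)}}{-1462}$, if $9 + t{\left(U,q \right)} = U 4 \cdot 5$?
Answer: $\frac{499}{1462} \approx 0.34131$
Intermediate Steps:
$t{\left(U,q \right)} = -9 + 20 U$ ($t{\left(U,q \right)} = -9 + U 4 \cdot 5 = -9 + 4 U 5 = -9 + 20 U$)
$\frac{-130 + t{\left(-18,7 \right)}}{-1462} = \frac{-130 + \left(-9 + 20 \left(-18\right)\right)}{-1462} = \left(-130 - 369\right) \left(- \frac{1}{1462}\right) = \left(-499\right) \left(- \frac{1}{1462}\right) = \frac{499}{1462}$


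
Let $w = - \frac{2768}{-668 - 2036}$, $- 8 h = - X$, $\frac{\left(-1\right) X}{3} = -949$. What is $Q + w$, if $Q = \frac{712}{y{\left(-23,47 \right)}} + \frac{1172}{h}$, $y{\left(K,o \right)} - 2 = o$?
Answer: $\frac{34180807}{1813539} \approx 18.848$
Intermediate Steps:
$y{\left(K,o \right)} = 2 + o$
$X = 2847$ ($X = \left(-3\right) \left(-949\right) = 2847$)
$h = \frac{2847}{8}$ ($h = - \frac{\left(-1\right) 2847}{8} = \left(- \frac{1}{8}\right) \left(-2847\right) = \frac{2847}{8} \approx 355.88$)
$Q = \frac{2486488}{139503}$ ($Q = \frac{712}{2 + 47} + \frac{1172}{\frac{2847}{8}} = \frac{712}{49} + 1172 \cdot \frac{8}{2847} = 712 \cdot \frac{1}{49} + \frac{9376}{2847} = \frac{712}{49} + \frac{9376}{2847} = \frac{2486488}{139503} \approx 17.824$)
$w = \frac{173}{169}$ ($w = - \frac{2768}{-2704} = \left(-2768\right) \left(- \frac{1}{2704}\right) = \frac{173}{169} \approx 1.0237$)
$Q + w = \frac{2486488}{139503} + \frac{173}{169} = \frac{34180807}{1813539}$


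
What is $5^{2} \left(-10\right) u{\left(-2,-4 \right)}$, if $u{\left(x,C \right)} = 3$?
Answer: $-750$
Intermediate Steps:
$5^{2} \left(-10\right) u{\left(-2,-4 \right)} = 5^{2} \left(-10\right) 3 = 25 \left(-10\right) 3 = \left(-250\right) 3 = -750$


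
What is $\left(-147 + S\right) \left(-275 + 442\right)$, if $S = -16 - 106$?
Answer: $-44923$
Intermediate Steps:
$S = -122$
$\left(-147 + S\right) \left(-275 + 442\right) = \left(-147 - 122\right) \left(-275 + 442\right) = \left(-269\right) 167 = -44923$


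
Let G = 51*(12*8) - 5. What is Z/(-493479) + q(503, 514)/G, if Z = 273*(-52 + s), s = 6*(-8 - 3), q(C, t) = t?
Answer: 19581280/114933609 ≈ 0.17037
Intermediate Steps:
s = -66 (s = 6*(-11) = -66)
G = 4891 (G = 51*96 - 5 = 4896 - 5 = 4891)
Z = -32214 (Z = 273*(-52 - 66) = 273*(-118) = -32214)
Z/(-493479) + q(503, 514)/G = -32214/(-493479) + 514/4891 = -32214*(-1/493479) + 514*(1/4891) = 1534/23499 + 514/4891 = 19581280/114933609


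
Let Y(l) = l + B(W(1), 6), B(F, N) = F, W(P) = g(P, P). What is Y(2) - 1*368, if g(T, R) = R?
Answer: -365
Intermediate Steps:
W(P) = P
Y(l) = 1 + l (Y(l) = l + 1 = 1 + l)
Y(2) - 1*368 = (1 + 2) - 1*368 = 3 - 368 = -365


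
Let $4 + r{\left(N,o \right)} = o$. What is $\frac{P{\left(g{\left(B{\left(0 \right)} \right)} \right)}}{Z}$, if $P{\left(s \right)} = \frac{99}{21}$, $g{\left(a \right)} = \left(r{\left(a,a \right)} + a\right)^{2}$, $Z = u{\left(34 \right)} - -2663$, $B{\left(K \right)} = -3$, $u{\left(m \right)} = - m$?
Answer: $\frac{3}{1673} \approx 0.0017932$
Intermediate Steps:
$Z = 2629$ ($Z = \left(-1\right) 34 - -2663 = -34 + 2663 = 2629$)
$r{\left(N,o \right)} = -4 + o$
$g{\left(a \right)} = \left(-4 + 2 a\right)^{2}$ ($g{\left(a \right)} = \left(\left(-4 + a\right) + a\right)^{2} = \left(-4 + 2 a\right)^{2}$)
$P{\left(s \right)} = \frac{33}{7}$ ($P{\left(s \right)} = 99 \cdot \frac{1}{21} = \frac{33}{7}$)
$\frac{P{\left(g{\left(B{\left(0 \right)} \right)} \right)}}{Z} = \frac{33}{7 \cdot 2629} = \frac{33}{7} \cdot \frac{1}{2629} = \frac{3}{1673}$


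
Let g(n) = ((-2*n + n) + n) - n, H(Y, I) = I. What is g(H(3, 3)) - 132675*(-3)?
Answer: 398022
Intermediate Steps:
g(n) = -n (g(n) = (-n + n) - n = 0 - n = -n)
g(H(3, 3)) - 132675*(-3) = -1*3 - 132675*(-3) = -3 - 915*(-435) = -3 + 398025 = 398022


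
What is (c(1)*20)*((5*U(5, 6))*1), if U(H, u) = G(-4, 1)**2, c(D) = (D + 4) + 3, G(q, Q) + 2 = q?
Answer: 28800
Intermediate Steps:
G(q, Q) = -2 + q
c(D) = 7 + D (c(D) = (4 + D) + 3 = 7 + D)
U(H, u) = 36 (U(H, u) = (-2 - 4)**2 = (-6)**2 = 36)
(c(1)*20)*((5*U(5, 6))*1) = ((7 + 1)*20)*((5*36)*1) = (8*20)*(180*1) = 160*180 = 28800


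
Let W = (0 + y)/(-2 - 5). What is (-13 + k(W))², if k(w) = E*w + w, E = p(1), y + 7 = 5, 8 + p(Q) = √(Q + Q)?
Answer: 11033/49 - 60*√2/7 ≈ 213.04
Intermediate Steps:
p(Q) = -8 + √2*√Q (p(Q) = -8 + √(Q + Q) = -8 + √(2*Q) = -8 + √2*√Q)
y = -2 (y = -7 + 5 = -2)
E = -8 + √2 (E = -8 + √2*√1 = -8 + √2*1 = -8 + √2 ≈ -6.5858)
W = 2/7 (W = (0 - 2)/(-2 - 5) = -2/(-7) = -2*(-⅐) = 2/7 ≈ 0.28571)
k(w) = w + w*(-8 + √2) (k(w) = (-8 + √2)*w + w = w*(-8 + √2) + w = w + w*(-8 + √2))
(-13 + k(W))² = (-13 + 2*(-7 + √2)/7)² = (-13 + (-2 + 2*√2/7))² = (-15 + 2*√2/7)²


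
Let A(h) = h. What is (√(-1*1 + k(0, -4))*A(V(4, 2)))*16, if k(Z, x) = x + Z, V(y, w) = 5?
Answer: 80*I*√5 ≈ 178.89*I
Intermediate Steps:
k(Z, x) = Z + x
(√(-1*1 + k(0, -4))*A(V(4, 2)))*16 = (√(-1*1 + (0 - 4))*5)*16 = (√(-1 - 4)*5)*16 = (√(-5)*5)*16 = ((I*√5)*5)*16 = (5*I*√5)*16 = 80*I*√5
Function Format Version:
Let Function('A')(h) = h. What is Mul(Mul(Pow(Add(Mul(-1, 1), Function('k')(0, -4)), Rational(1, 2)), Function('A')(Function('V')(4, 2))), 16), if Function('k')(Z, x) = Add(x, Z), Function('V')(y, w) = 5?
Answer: Mul(80, I, Pow(5, Rational(1, 2))) ≈ Mul(178.89, I)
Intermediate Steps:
Function('k')(Z, x) = Add(Z, x)
Mul(Mul(Pow(Add(Mul(-1, 1), Function('k')(0, -4)), Rational(1, 2)), Function('A')(Function('V')(4, 2))), 16) = Mul(Mul(Pow(Add(Mul(-1, 1), Add(0, -4)), Rational(1, 2)), 5), 16) = Mul(Mul(Pow(Add(-1, -4), Rational(1, 2)), 5), 16) = Mul(Mul(Pow(-5, Rational(1, 2)), 5), 16) = Mul(Mul(Mul(I, Pow(5, Rational(1, 2))), 5), 16) = Mul(Mul(5, I, Pow(5, Rational(1, 2))), 16) = Mul(80, I, Pow(5, Rational(1, 2)))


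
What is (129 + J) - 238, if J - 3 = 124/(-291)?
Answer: -30970/291 ≈ -106.43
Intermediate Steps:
J = 749/291 (J = 3 + 124/(-291) = 3 + 124*(-1/291) = 3 - 124/291 = 749/291 ≈ 2.5739)
(129 + J) - 238 = (129 + 749/291) - 238 = 38288/291 - 238 = -30970/291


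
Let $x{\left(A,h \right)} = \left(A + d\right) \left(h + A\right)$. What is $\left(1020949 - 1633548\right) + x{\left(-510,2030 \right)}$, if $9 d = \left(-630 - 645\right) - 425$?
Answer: $- \frac{15074191}{9} \approx -1.6749 \cdot 10^{6}$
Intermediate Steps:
$d = - \frac{1700}{9}$ ($d = \frac{\left(-630 - 645\right) - 425}{9} = \frac{-1275 - 425}{9} = \frac{1}{9} \left(-1700\right) = - \frac{1700}{9} \approx -188.89$)
$x{\left(A,h \right)} = \left(- \frac{1700}{9} + A\right) \left(A + h\right)$ ($x{\left(A,h \right)} = \left(A - \frac{1700}{9}\right) \left(h + A\right) = \left(- \frac{1700}{9} + A\right) \left(A + h\right)$)
$\left(1020949 - 1633548\right) + x{\left(-510,2030 \right)} = \left(1020949 - 1633548\right) - \left(\frac{11901700}{9} - 260100\right) = -612599 + \left(260100 + \frac{289000}{3} - \frac{3451000}{9} - 1035300\right) = -612599 - \frac{9560800}{9} = - \frac{15074191}{9}$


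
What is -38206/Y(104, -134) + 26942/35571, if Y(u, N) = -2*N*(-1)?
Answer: 683123041/4766514 ≈ 143.32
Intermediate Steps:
Y(u, N) = 2*N
-38206/Y(104, -134) + 26942/35571 = -38206/(2*(-134)) + 26942/35571 = -38206/(-268) + 26942*(1/35571) = -38206*(-1/268) + 26942/35571 = 19103/134 + 26942/35571 = 683123041/4766514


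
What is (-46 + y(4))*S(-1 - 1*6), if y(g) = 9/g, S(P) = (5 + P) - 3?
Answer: 875/4 ≈ 218.75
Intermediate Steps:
S(P) = 2 + P
(-46 + y(4))*S(-1 - 1*6) = (-46 + 9/4)*(2 + (-1 - 1*6)) = (-46 + 9*(1/4))*(2 + (-1 - 6)) = (-46 + 9/4)*(2 - 7) = -175/4*(-5) = 875/4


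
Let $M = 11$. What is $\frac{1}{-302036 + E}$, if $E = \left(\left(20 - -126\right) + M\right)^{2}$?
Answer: $- \frac{1}{277387} \approx -3.6051 \cdot 10^{-6}$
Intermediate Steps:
$E = 24649$ ($E = \left(\left(20 - -126\right) + 11\right)^{2} = \left(\left(20 + 126\right) + 11\right)^{2} = \left(146 + 11\right)^{2} = 157^{2} = 24649$)
$\frac{1}{-302036 + E} = \frac{1}{-302036 + 24649} = \frac{1}{-277387} = - \frac{1}{277387}$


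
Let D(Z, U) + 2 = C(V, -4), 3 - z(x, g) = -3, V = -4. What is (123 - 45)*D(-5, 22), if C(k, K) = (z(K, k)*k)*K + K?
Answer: 7020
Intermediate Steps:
z(x, g) = 6 (z(x, g) = 3 - 1*(-3) = 3 + 3 = 6)
C(k, K) = K + 6*K*k (C(k, K) = (6*k)*K + K = 6*K*k + K = K + 6*K*k)
D(Z, U) = 90 (D(Z, U) = -2 - 4*(1 + 6*(-4)) = -2 - 4*(1 - 24) = -2 - 4*(-23) = -2 + 92 = 90)
(123 - 45)*D(-5, 22) = (123 - 45)*90 = 78*90 = 7020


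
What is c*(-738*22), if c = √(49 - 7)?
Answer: -16236*√42 ≈ -1.0522e+5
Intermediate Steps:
c = √42 ≈ 6.4807
c*(-738*22) = √42*(-738*22) = √42*(-16236) = -16236*√42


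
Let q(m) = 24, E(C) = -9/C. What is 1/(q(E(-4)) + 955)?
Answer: 1/979 ≈ 0.0010215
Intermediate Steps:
1/(q(E(-4)) + 955) = 1/(24 + 955) = 1/979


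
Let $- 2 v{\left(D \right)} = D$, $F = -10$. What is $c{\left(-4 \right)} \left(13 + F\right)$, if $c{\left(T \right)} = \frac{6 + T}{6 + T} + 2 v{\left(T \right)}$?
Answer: $15$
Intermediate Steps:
$v{\left(D \right)} = - \frac{D}{2}$
$c{\left(T \right)} = 1 - T$ ($c{\left(T \right)} = \frac{6 + T}{6 + T} + 2 \left(- \frac{T}{2}\right) = 1 - T$)
$c{\left(-4 \right)} \left(13 + F\right) = \left(1 - -4\right) \left(13 - 10\right) = \left(1 + 4\right) 3 = 5 \cdot 3 = 15$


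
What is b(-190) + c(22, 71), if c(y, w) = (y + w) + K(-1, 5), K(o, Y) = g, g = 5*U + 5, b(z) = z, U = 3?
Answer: -77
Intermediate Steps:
g = 20 (g = 5*3 + 5 = 15 + 5 = 20)
K(o, Y) = 20
c(y, w) = 20 + w + y (c(y, w) = (y + w) + 20 = (w + y) + 20 = 20 + w + y)
b(-190) + c(22, 71) = -190 + (20 + 71 + 22) = -190 + 113 = -77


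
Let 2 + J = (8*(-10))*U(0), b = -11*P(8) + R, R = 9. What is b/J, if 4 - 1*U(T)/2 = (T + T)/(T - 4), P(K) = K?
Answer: 79/642 ≈ 0.12305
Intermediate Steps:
b = -79 (b = -11*8 + 9 = -88 + 9 = -79)
U(T) = 8 - 4*T/(-4 + T) (U(T) = 8 - 2*(T + T)/(T - 4) = 8 - 2*2*T/(-4 + T) = 8 - 4*T/(-4 + T))
J = -642 (J = -2 + (8*(-10))*(4*(-8 + 0)/(-4 + 0)) = -2 - 320*(-8)/(-4) = -2 - 320*(-1)*(-8)/4 = -2 - 80*8 = -2 - 640 = -642)
b/J = -79/(-642) = -79*(-1/642) = 79/642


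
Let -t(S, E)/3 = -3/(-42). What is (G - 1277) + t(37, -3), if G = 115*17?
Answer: 9489/14 ≈ 677.79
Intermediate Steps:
G = 1955
t(S, E) = -3/14 (t(S, E) = -(-9)/(-42) = -(-9)*(-1)/42 = -3*1/14 = -3/14)
(G - 1277) + t(37, -3) = (1955 - 1277) - 3/14 = 678 - 3/14 = 9489/14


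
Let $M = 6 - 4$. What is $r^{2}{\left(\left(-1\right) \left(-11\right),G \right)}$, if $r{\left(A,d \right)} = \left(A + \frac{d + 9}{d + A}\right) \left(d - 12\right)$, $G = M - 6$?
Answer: $\frac{1721344}{49} \approx 35130.0$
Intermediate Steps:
$M = 2$ ($M = 6 - 4 = 2$)
$G = -4$ ($G = 2 - 6 = -4$)
$r{\left(A,d \right)} = \left(-12 + d\right) \left(A + \frac{9 + d}{A + d}\right)$ ($r{\left(A,d \right)} = \left(A + \frac{9 + d}{A + d}\right) \left(-12 + d\right) = \left(-12 + d\right) \left(A + \frac{9 + d}{A + d}\right)$)
$r^{2}{\left(\left(-1\right) \left(-11\right),G \right)} = \left(\frac{-108 + \left(-4\right)^{2} - 12 \left(\left(-1\right) \left(-11\right)\right)^{2} - -12 + \left(-1\right) \left(-11\right) \left(-4\right)^{2} - 4 \left(\left(-1\right) \left(-11\right)\right)^{2} - 12 \left(\left(-1\right) \left(-11\right)\right) \left(-4\right)}{\left(-1\right) \left(-11\right) - 4}\right)^{2} = \left(\frac{-108 + 16 - 12 \cdot 11^{2} + 12 + 11 \cdot 16 - 4 \cdot 11^{2} - 132 \left(-4\right)}{11 - 4}\right)^{2} = \left(\frac{-108 + 16 - 1452 + 12 + 176 - 484 + 528}{7}\right)^{2} = \left(\frac{1}{7} \left(-1312\right)\right)^{2} = \left(- \frac{1312}{7}\right)^{2} = \frac{1721344}{49}$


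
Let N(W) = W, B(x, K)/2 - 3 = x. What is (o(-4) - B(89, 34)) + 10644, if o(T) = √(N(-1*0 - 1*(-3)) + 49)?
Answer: 10460 + 2*√13 ≈ 10467.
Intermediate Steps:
B(x, K) = 6 + 2*x
o(T) = 2*√13 (o(T) = √((-1*0 - 1*(-3)) + 49) = √((0 + 3) + 49) = √(3 + 49) = √52 = 2*√13)
(o(-4) - B(89, 34)) + 10644 = (2*√13 - (6 + 2*89)) + 10644 = (2*√13 - (6 + 178)) + 10644 = (2*√13 - 1*184) + 10644 = (2*√13 - 184) + 10644 = (-184 + 2*√13) + 10644 = 10460 + 2*√13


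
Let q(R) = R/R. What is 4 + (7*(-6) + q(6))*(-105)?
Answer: 4309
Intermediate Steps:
q(R) = 1
4 + (7*(-6) + q(6))*(-105) = 4 + (7*(-6) + 1)*(-105) = 4 + (-42 + 1)*(-105) = 4 - 41*(-105) = 4 + 4305 = 4309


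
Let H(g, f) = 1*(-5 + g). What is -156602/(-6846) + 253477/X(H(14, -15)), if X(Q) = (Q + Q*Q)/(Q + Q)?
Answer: 868043276/17115 ≈ 50718.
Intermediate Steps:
H(g, f) = -5 + g
X(Q) = (Q + Q²)/(2*Q) (X(Q) = (Q + Q²)/((2*Q)) = (Q + Q²)*(1/(2*Q)) = (Q + Q²)/(2*Q))
-156602/(-6846) + 253477/X(H(14, -15)) = -156602/(-6846) + 253477/(½ + (-5 + 14)/2) = -156602*(-1/6846) + 253477/(½ + (½)*9) = 78301/3423 + 253477/(½ + 9/2) = 78301/3423 + 253477/5 = 868043276/17115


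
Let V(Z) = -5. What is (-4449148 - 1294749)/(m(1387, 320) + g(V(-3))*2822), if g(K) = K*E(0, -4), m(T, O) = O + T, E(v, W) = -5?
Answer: -5743897/72257 ≈ -79.493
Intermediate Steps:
g(K) = -5*K (g(K) = K*(-5) = -5*K)
(-4449148 - 1294749)/(m(1387, 320) + g(V(-3))*2822) = (-4449148 - 1294749)/((320 + 1387) - 5*(-5)*2822) = -5743897/(1707 + 25*2822) = -5743897/(1707 + 70550) = -5743897/72257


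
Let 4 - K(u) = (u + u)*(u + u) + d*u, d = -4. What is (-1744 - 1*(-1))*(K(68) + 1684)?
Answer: 28822248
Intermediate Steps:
K(u) = 4 - 4*u² + 4*u (K(u) = 4 - ((u + u)*(u + u) - 4*u) = 4 - ((2*u)*(2*u) - 4*u) = 4 - (4*u² - 4*u) = 4 - (-4*u + 4*u²) = 4 + (-4*u² + 4*u) = 4 - 4*u² + 4*u)
(-1744 - 1*(-1))*(K(68) + 1684) = (-1744 - 1*(-1))*((4 - 4*68² + 4*68) + 1684) = (-1744 + 1)*((4 - 4*4624 + 272) + 1684) = -1743*((4 - 18496 + 272) + 1684) = -1743*(-18220 + 1684) = -1743*(-16536) = 28822248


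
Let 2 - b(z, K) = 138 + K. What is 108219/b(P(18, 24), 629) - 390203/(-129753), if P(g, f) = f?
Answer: -1527026068/11029005 ≈ -138.46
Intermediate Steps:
b(z, K) = -136 - K (b(z, K) = 2 - (138 + K) = 2 + (-138 - K) = -136 - K)
108219/b(P(18, 24), 629) - 390203/(-129753) = 108219/(-136 - 1*629) - 390203/(-129753) = 108219/(-136 - 629) - 390203*(-1/129753) = 108219/(-765) + 390203/129753 = 108219*(-1/765) + 390203/129753 = -36073/255 + 390203/129753 = -1527026068/11029005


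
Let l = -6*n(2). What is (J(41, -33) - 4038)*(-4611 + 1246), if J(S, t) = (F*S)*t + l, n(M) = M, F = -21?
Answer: -81981495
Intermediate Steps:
l = -12 (l = -6*2 = -12)
J(S, t) = -12 - 21*S*t (J(S, t) = (-21*S)*t - 12 = -21*S*t - 12 = -12 - 21*S*t)
(J(41, -33) - 4038)*(-4611 + 1246) = ((-12 - 21*41*(-33)) - 4038)*(-4611 + 1246) = ((-12 + 28413) - 4038)*(-3365) = (28401 - 4038)*(-3365) = 24363*(-3365) = -81981495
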